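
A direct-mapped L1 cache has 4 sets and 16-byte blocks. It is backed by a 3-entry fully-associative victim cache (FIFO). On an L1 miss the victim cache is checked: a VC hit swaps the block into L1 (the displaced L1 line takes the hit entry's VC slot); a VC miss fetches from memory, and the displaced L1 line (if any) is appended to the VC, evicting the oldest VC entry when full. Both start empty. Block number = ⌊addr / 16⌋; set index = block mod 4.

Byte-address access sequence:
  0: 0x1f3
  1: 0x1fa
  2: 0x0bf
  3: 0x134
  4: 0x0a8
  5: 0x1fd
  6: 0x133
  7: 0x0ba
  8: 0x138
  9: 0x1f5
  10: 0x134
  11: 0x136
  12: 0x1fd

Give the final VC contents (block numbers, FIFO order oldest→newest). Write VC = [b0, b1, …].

VC = [19, 11]

0: 0x1f3 (blk 31, set 3) → MISS  vc=[]
1: 0x1fa (blk 31, set 3) → L1-HIT  vc=[]
2: 0xbf (blk 11, set 3) → MISS  vc=[31]
3: 0x134 (blk 19, set 3) → MISS  vc=[31, 11]
4: 0xa8 (blk 10, set 2) → MISS  vc=[31, 11]
5: 0x1fd (blk 31, set 3) → VC-HIT  vc=[19, 11]
6: 0x133 (blk 19, set 3) → VC-HIT  vc=[31, 11]
7: 0xba (blk 11, set 3) → VC-HIT  vc=[31, 19]
8: 0x138 (blk 19, set 3) → VC-HIT  vc=[31, 11]
9: 0x1f5 (blk 31, set 3) → VC-HIT  vc=[19, 11]
10: 0x134 (blk 19, set 3) → VC-HIT  vc=[31, 11]
11: 0x136 (blk 19, set 3) → L1-HIT  vc=[31, 11]
12: 0x1fd (blk 31, set 3) → VC-HIT  vc=[19, 11]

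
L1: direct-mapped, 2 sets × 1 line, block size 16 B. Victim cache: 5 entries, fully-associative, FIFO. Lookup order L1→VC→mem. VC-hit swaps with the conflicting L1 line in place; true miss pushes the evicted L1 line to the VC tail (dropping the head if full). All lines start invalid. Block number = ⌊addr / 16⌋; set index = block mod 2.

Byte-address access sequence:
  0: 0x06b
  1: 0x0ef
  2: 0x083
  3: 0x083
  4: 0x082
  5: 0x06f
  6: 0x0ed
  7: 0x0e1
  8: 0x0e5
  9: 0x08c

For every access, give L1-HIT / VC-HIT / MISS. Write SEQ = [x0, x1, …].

  [0] addr=0x6b blk=6 s=0: MISS | VC []
  [1] addr=0xef blk=14 s=0: MISS | VC [6]
  [2] addr=0x83 blk=8 s=0: MISS | VC [6, 14]
  [3] addr=0x83 blk=8 s=0: L1-HIT | VC [6, 14]
  [4] addr=0x82 blk=8 s=0: L1-HIT | VC [6, 14]
  [5] addr=0x6f blk=6 s=0: VC-HIT | VC [8, 14]
  [6] addr=0xed blk=14 s=0: VC-HIT | VC [8, 6]
  [7] addr=0xe1 blk=14 s=0: L1-HIT | VC [8, 6]
  [8] addr=0xe5 blk=14 s=0: L1-HIT | VC [8, 6]
  [9] addr=0x8c blk=8 s=0: VC-HIT | VC [14, 6]

SEQ = [MISS, MISS, MISS, L1-HIT, L1-HIT, VC-HIT, VC-HIT, L1-HIT, L1-HIT, VC-HIT]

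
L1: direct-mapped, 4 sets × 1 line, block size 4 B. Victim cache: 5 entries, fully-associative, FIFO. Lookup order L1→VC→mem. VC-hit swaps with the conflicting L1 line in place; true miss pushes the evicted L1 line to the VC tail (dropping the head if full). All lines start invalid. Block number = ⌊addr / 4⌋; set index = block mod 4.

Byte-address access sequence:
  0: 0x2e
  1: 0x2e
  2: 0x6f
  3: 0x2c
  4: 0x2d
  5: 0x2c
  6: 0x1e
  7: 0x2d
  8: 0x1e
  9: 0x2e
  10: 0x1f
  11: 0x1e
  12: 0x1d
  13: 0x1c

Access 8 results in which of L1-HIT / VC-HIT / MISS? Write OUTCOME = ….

#0 0x2e→b11/s3 MISS; vc=[]
#1 0x2e→b11/s3 L1-HIT; vc=[]
#2 0x6f→b27/s3 MISS; vc=[11]
#3 0x2c→b11/s3 VC-HIT; vc=[27]
#4 0x2d→b11/s3 L1-HIT; vc=[27]
#5 0x2c→b11/s3 L1-HIT; vc=[27]
#6 0x1e→b7/s3 MISS; vc=[27,11]
#7 0x2d→b11/s3 VC-HIT; vc=[27,7]
#8 0x1e→b7/s3 VC-HIT; vc=[27,11]
#9 0x2e→b11/s3 VC-HIT; vc=[27,7]
#10 0x1f→b7/s3 VC-HIT; vc=[27,11]
#11 0x1e→b7/s3 L1-HIT; vc=[27,11]
#12 0x1d→b7/s3 L1-HIT; vc=[27,11]
#13 0x1c→b7/s3 L1-HIT; vc=[27,11]

OUTCOME = VC-HIT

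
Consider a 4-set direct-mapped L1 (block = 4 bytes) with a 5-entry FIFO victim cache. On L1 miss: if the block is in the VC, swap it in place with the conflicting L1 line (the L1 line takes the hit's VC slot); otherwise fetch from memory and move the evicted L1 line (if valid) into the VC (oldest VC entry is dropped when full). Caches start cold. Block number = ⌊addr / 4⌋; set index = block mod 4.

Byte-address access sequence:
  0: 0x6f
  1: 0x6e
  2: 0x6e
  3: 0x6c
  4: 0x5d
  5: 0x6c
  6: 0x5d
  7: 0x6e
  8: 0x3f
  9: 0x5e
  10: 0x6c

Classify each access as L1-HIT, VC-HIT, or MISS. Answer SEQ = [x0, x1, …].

0: 0x6f (blk 27, set 3) → MISS  vc=[]
1: 0x6e (blk 27, set 3) → L1-HIT  vc=[]
2: 0x6e (blk 27, set 3) → L1-HIT  vc=[]
3: 0x6c (blk 27, set 3) → L1-HIT  vc=[]
4: 0x5d (blk 23, set 3) → MISS  vc=[27]
5: 0x6c (blk 27, set 3) → VC-HIT  vc=[23]
6: 0x5d (blk 23, set 3) → VC-HIT  vc=[27]
7: 0x6e (blk 27, set 3) → VC-HIT  vc=[23]
8: 0x3f (blk 15, set 3) → MISS  vc=[23, 27]
9: 0x5e (blk 23, set 3) → VC-HIT  vc=[15, 27]
10: 0x6c (blk 27, set 3) → VC-HIT  vc=[15, 23]

SEQ = [MISS, L1-HIT, L1-HIT, L1-HIT, MISS, VC-HIT, VC-HIT, VC-HIT, MISS, VC-HIT, VC-HIT]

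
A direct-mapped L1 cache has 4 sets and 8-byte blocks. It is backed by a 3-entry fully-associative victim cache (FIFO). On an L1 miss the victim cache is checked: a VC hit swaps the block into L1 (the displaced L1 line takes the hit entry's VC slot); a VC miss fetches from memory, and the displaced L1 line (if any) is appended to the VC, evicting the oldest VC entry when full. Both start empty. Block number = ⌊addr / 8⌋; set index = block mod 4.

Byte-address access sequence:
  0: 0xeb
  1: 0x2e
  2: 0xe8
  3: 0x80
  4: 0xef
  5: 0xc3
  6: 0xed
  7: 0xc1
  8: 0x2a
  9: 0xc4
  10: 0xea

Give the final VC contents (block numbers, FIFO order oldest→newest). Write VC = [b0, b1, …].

VC = [5, 16]

  [0] addr=0xeb blk=29 s=1: MISS | VC []
  [1] addr=0x2e blk=5 s=1: MISS | VC [29]
  [2] addr=0xe8 blk=29 s=1: VC-HIT | VC [5]
  [3] addr=0x80 blk=16 s=0: MISS | VC [5]
  [4] addr=0xef blk=29 s=1: L1-HIT | VC [5]
  [5] addr=0xc3 blk=24 s=0: MISS | VC [5, 16]
  [6] addr=0xed blk=29 s=1: L1-HIT | VC [5, 16]
  [7] addr=0xc1 blk=24 s=0: L1-HIT | VC [5, 16]
  [8] addr=0x2a blk=5 s=1: VC-HIT | VC [29, 16]
  [9] addr=0xc4 blk=24 s=0: L1-HIT | VC [29, 16]
  [10] addr=0xea blk=29 s=1: VC-HIT | VC [5, 16]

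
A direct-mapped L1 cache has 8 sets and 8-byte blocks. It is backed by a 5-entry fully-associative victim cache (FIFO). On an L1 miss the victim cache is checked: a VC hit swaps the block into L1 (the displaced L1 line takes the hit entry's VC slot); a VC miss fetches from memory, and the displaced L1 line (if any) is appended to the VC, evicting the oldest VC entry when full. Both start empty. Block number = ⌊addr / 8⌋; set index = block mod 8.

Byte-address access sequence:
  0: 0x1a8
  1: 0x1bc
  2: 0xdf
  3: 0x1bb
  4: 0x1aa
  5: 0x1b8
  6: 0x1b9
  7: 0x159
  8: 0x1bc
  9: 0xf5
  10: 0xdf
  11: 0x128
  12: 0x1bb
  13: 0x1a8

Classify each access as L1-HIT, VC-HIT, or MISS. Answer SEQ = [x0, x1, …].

#0 0x1a8→b53/s5 MISS; vc=[]
#1 0x1bc→b55/s7 MISS; vc=[]
#2 0xdf→b27/s3 MISS; vc=[]
#3 0x1bb→b55/s7 L1-HIT; vc=[]
#4 0x1aa→b53/s5 L1-HIT; vc=[]
#5 0x1b8→b55/s7 L1-HIT; vc=[]
#6 0x1b9→b55/s7 L1-HIT; vc=[]
#7 0x159→b43/s3 MISS; vc=[27]
#8 0x1bc→b55/s7 L1-HIT; vc=[27]
#9 0xf5→b30/s6 MISS; vc=[27]
#10 0xdf→b27/s3 VC-HIT; vc=[43]
#11 0x128→b37/s5 MISS; vc=[43,53]
#12 0x1bb→b55/s7 L1-HIT; vc=[43,53]
#13 0x1a8→b53/s5 VC-HIT; vc=[43,37]

SEQ = [MISS, MISS, MISS, L1-HIT, L1-HIT, L1-HIT, L1-HIT, MISS, L1-HIT, MISS, VC-HIT, MISS, L1-HIT, VC-HIT]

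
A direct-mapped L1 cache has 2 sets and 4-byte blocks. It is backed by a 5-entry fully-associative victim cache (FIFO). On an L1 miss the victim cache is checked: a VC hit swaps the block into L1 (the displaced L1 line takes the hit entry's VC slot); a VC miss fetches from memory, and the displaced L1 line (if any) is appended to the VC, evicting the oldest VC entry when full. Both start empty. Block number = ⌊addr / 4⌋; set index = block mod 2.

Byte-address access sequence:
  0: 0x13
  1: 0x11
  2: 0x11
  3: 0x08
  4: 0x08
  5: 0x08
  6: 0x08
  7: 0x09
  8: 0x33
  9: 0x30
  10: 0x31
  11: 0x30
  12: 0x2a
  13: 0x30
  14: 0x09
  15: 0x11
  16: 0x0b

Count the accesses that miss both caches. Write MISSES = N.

0: 0x13 (blk 4, set 0) → MISS  vc=[]
1: 0x11 (blk 4, set 0) → L1-HIT  vc=[]
2: 0x11 (blk 4, set 0) → L1-HIT  vc=[]
3: 0x8 (blk 2, set 0) → MISS  vc=[4]
4: 0x8 (blk 2, set 0) → L1-HIT  vc=[4]
5: 0x8 (blk 2, set 0) → L1-HIT  vc=[4]
6: 0x8 (blk 2, set 0) → L1-HIT  vc=[4]
7: 0x9 (blk 2, set 0) → L1-HIT  vc=[4]
8: 0x33 (blk 12, set 0) → MISS  vc=[4, 2]
9: 0x30 (blk 12, set 0) → L1-HIT  vc=[4, 2]
10: 0x31 (blk 12, set 0) → L1-HIT  vc=[4, 2]
11: 0x30 (blk 12, set 0) → L1-HIT  vc=[4, 2]
12: 0x2a (blk 10, set 0) → MISS  vc=[4, 2, 12]
13: 0x30 (blk 12, set 0) → VC-HIT  vc=[4, 2, 10]
14: 0x9 (blk 2, set 0) → VC-HIT  vc=[4, 12, 10]
15: 0x11 (blk 4, set 0) → VC-HIT  vc=[2, 12, 10]
16: 0xb (blk 2, set 0) → VC-HIT  vc=[4, 12, 10]

MISSES = 4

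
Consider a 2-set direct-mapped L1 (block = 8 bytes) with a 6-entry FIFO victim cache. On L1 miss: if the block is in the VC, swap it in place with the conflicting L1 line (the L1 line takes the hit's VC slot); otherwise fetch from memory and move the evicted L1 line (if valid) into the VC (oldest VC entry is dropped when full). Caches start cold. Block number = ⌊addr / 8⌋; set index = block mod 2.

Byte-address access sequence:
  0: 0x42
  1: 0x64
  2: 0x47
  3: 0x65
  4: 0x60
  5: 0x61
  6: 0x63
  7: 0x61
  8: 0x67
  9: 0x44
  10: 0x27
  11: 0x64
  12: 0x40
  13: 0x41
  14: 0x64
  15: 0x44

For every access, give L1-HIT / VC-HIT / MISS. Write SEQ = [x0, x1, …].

SEQ = [MISS, MISS, VC-HIT, VC-HIT, L1-HIT, L1-HIT, L1-HIT, L1-HIT, L1-HIT, VC-HIT, MISS, VC-HIT, VC-HIT, L1-HIT, VC-HIT, VC-HIT]

  [0] addr=0x42 blk=8 s=0: MISS | VC []
  [1] addr=0x64 blk=12 s=0: MISS | VC [8]
  [2] addr=0x47 blk=8 s=0: VC-HIT | VC [12]
  [3] addr=0x65 blk=12 s=0: VC-HIT | VC [8]
  [4] addr=0x60 blk=12 s=0: L1-HIT | VC [8]
  [5] addr=0x61 blk=12 s=0: L1-HIT | VC [8]
  [6] addr=0x63 blk=12 s=0: L1-HIT | VC [8]
  [7] addr=0x61 blk=12 s=0: L1-HIT | VC [8]
  [8] addr=0x67 blk=12 s=0: L1-HIT | VC [8]
  [9] addr=0x44 blk=8 s=0: VC-HIT | VC [12]
  [10] addr=0x27 blk=4 s=0: MISS | VC [12, 8]
  [11] addr=0x64 blk=12 s=0: VC-HIT | VC [4, 8]
  [12] addr=0x40 blk=8 s=0: VC-HIT | VC [4, 12]
  [13] addr=0x41 blk=8 s=0: L1-HIT | VC [4, 12]
  [14] addr=0x64 blk=12 s=0: VC-HIT | VC [4, 8]
  [15] addr=0x44 blk=8 s=0: VC-HIT | VC [4, 12]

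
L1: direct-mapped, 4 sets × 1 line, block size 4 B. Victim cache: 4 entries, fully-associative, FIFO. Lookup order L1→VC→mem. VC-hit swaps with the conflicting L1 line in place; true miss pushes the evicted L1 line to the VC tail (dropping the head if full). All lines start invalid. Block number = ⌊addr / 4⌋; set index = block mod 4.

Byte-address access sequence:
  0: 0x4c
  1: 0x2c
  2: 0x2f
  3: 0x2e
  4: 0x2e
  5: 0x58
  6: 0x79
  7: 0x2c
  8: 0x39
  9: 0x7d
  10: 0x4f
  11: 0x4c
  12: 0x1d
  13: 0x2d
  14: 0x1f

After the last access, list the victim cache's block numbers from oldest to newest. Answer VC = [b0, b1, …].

VC = [22, 30, 11, 19]

#0 0x4c→b19/s3 MISS; vc=[]
#1 0x2c→b11/s3 MISS; vc=[19]
#2 0x2f→b11/s3 L1-HIT; vc=[19]
#3 0x2e→b11/s3 L1-HIT; vc=[19]
#4 0x2e→b11/s3 L1-HIT; vc=[19]
#5 0x58→b22/s2 MISS; vc=[19]
#6 0x79→b30/s2 MISS; vc=[19,22]
#7 0x2c→b11/s3 L1-HIT; vc=[19,22]
#8 0x39→b14/s2 MISS; vc=[19,22,30]
#9 0x7d→b31/s3 MISS; vc=[19,22,30,11]
#10 0x4f→b19/s3 VC-HIT; vc=[31,22,30,11]
#11 0x4c→b19/s3 L1-HIT; vc=[31,22,30,11]
#12 0x1d→b7/s3 MISS; vc=[22,30,11,19]
#13 0x2d→b11/s3 VC-HIT; vc=[22,30,7,19]
#14 0x1f→b7/s3 VC-HIT; vc=[22,30,11,19]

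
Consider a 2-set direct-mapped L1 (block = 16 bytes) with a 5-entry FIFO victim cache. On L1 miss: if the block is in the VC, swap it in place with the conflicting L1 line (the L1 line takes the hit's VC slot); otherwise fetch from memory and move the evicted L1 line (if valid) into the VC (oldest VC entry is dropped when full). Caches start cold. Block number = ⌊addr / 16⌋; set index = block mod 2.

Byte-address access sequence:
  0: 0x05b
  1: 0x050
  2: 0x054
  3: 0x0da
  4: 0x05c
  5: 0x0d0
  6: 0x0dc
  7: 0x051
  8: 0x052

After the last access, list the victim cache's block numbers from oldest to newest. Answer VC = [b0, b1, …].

0: 0x5b (blk 5, set 1) → MISS  vc=[]
1: 0x50 (blk 5, set 1) → L1-HIT  vc=[]
2: 0x54 (blk 5, set 1) → L1-HIT  vc=[]
3: 0xda (blk 13, set 1) → MISS  vc=[5]
4: 0x5c (blk 5, set 1) → VC-HIT  vc=[13]
5: 0xd0 (blk 13, set 1) → VC-HIT  vc=[5]
6: 0xdc (blk 13, set 1) → L1-HIT  vc=[5]
7: 0x51 (blk 5, set 1) → VC-HIT  vc=[13]
8: 0x52 (blk 5, set 1) → L1-HIT  vc=[13]

VC = [13]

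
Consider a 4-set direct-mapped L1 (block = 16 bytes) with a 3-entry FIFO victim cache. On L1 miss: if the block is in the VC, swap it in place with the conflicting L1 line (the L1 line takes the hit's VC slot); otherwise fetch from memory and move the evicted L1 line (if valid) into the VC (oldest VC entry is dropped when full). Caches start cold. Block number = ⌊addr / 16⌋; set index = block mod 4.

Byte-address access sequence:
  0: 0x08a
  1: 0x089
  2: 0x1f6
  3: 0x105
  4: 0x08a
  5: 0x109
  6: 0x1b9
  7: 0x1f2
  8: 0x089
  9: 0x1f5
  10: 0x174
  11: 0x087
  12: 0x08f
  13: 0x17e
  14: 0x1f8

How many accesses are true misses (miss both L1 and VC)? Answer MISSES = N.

MISSES = 5

#0 0x8a→b8/s0 MISS; vc=[]
#1 0x89→b8/s0 L1-HIT; vc=[]
#2 0x1f6→b31/s3 MISS; vc=[]
#3 0x105→b16/s0 MISS; vc=[8]
#4 0x8a→b8/s0 VC-HIT; vc=[16]
#5 0x109→b16/s0 VC-HIT; vc=[8]
#6 0x1b9→b27/s3 MISS; vc=[8,31]
#7 0x1f2→b31/s3 VC-HIT; vc=[8,27]
#8 0x89→b8/s0 VC-HIT; vc=[16,27]
#9 0x1f5→b31/s3 L1-HIT; vc=[16,27]
#10 0x174→b23/s3 MISS; vc=[16,27,31]
#11 0x87→b8/s0 L1-HIT; vc=[16,27,31]
#12 0x8f→b8/s0 L1-HIT; vc=[16,27,31]
#13 0x17e→b23/s3 L1-HIT; vc=[16,27,31]
#14 0x1f8→b31/s3 VC-HIT; vc=[16,27,23]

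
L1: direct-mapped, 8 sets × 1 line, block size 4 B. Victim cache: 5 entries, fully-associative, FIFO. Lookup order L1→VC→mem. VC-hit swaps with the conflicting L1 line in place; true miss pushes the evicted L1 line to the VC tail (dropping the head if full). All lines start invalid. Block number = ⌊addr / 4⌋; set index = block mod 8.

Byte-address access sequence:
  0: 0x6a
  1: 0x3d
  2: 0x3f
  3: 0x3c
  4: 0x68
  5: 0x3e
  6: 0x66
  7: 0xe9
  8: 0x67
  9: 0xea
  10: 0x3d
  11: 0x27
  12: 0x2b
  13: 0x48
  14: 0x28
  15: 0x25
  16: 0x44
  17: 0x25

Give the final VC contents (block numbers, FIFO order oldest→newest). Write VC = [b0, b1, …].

#0 0x6a→b26/s2 MISS; vc=[]
#1 0x3d→b15/s7 MISS; vc=[]
#2 0x3f→b15/s7 L1-HIT; vc=[]
#3 0x3c→b15/s7 L1-HIT; vc=[]
#4 0x68→b26/s2 L1-HIT; vc=[]
#5 0x3e→b15/s7 L1-HIT; vc=[]
#6 0x66→b25/s1 MISS; vc=[]
#7 0xe9→b58/s2 MISS; vc=[26]
#8 0x67→b25/s1 L1-HIT; vc=[26]
#9 0xea→b58/s2 L1-HIT; vc=[26]
#10 0x3d→b15/s7 L1-HIT; vc=[26]
#11 0x27→b9/s1 MISS; vc=[26,25]
#12 0x2b→b10/s2 MISS; vc=[26,25,58]
#13 0x48→b18/s2 MISS; vc=[26,25,58,10]
#14 0x28→b10/s2 VC-HIT; vc=[26,25,58,18]
#15 0x25→b9/s1 L1-HIT; vc=[26,25,58,18]
#16 0x44→b17/s1 MISS; vc=[26,25,58,18,9]
#17 0x25→b9/s1 VC-HIT; vc=[26,25,58,18,17]

VC = [26, 25, 58, 18, 17]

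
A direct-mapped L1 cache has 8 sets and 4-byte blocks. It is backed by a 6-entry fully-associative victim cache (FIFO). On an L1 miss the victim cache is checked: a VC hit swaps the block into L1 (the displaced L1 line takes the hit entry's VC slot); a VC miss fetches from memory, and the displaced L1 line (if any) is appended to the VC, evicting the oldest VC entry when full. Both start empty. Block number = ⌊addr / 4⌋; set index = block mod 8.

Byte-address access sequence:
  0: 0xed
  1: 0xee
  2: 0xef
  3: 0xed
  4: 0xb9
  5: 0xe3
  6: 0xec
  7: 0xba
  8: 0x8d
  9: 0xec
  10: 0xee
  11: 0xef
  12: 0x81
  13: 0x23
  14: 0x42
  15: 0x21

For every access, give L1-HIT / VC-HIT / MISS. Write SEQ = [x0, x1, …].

SEQ = [MISS, L1-HIT, L1-HIT, L1-HIT, MISS, MISS, L1-HIT, L1-HIT, MISS, VC-HIT, L1-HIT, L1-HIT, MISS, MISS, MISS, VC-HIT]

#0 0xed→b59/s3 MISS; vc=[]
#1 0xee→b59/s3 L1-HIT; vc=[]
#2 0xef→b59/s3 L1-HIT; vc=[]
#3 0xed→b59/s3 L1-HIT; vc=[]
#4 0xb9→b46/s6 MISS; vc=[]
#5 0xe3→b56/s0 MISS; vc=[]
#6 0xec→b59/s3 L1-HIT; vc=[]
#7 0xba→b46/s6 L1-HIT; vc=[]
#8 0x8d→b35/s3 MISS; vc=[59]
#9 0xec→b59/s3 VC-HIT; vc=[35]
#10 0xee→b59/s3 L1-HIT; vc=[35]
#11 0xef→b59/s3 L1-HIT; vc=[35]
#12 0x81→b32/s0 MISS; vc=[35,56]
#13 0x23→b8/s0 MISS; vc=[35,56,32]
#14 0x42→b16/s0 MISS; vc=[35,56,32,8]
#15 0x21→b8/s0 VC-HIT; vc=[35,56,32,16]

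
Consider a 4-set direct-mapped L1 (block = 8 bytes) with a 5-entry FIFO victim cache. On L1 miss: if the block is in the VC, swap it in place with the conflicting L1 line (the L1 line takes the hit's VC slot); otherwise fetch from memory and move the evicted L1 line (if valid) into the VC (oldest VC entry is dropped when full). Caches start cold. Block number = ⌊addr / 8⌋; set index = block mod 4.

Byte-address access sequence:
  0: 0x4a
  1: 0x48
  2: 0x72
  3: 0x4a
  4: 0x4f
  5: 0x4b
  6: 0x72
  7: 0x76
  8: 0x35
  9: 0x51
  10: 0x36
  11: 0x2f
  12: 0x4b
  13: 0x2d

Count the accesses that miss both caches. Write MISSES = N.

#0 0x4a→b9/s1 MISS; vc=[]
#1 0x48→b9/s1 L1-HIT; vc=[]
#2 0x72→b14/s2 MISS; vc=[]
#3 0x4a→b9/s1 L1-HIT; vc=[]
#4 0x4f→b9/s1 L1-HIT; vc=[]
#5 0x4b→b9/s1 L1-HIT; vc=[]
#6 0x72→b14/s2 L1-HIT; vc=[]
#7 0x76→b14/s2 L1-HIT; vc=[]
#8 0x35→b6/s2 MISS; vc=[14]
#9 0x51→b10/s2 MISS; vc=[14,6]
#10 0x36→b6/s2 VC-HIT; vc=[14,10]
#11 0x2f→b5/s1 MISS; vc=[14,10,9]
#12 0x4b→b9/s1 VC-HIT; vc=[14,10,5]
#13 0x2d→b5/s1 VC-HIT; vc=[14,10,9]

MISSES = 5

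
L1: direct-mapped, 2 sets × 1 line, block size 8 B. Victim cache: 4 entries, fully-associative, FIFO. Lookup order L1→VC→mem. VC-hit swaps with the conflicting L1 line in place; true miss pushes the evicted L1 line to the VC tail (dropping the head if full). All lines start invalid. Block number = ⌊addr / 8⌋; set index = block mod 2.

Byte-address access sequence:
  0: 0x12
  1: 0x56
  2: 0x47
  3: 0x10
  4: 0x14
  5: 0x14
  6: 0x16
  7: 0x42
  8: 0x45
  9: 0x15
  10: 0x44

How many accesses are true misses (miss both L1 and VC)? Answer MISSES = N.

0: 0x12 (blk 2, set 0) → MISS  vc=[]
1: 0x56 (blk 10, set 0) → MISS  vc=[2]
2: 0x47 (blk 8, set 0) → MISS  vc=[2, 10]
3: 0x10 (blk 2, set 0) → VC-HIT  vc=[8, 10]
4: 0x14 (blk 2, set 0) → L1-HIT  vc=[8, 10]
5: 0x14 (blk 2, set 0) → L1-HIT  vc=[8, 10]
6: 0x16 (blk 2, set 0) → L1-HIT  vc=[8, 10]
7: 0x42 (blk 8, set 0) → VC-HIT  vc=[2, 10]
8: 0x45 (blk 8, set 0) → L1-HIT  vc=[2, 10]
9: 0x15 (blk 2, set 0) → VC-HIT  vc=[8, 10]
10: 0x44 (blk 8, set 0) → VC-HIT  vc=[2, 10]

MISSES = 3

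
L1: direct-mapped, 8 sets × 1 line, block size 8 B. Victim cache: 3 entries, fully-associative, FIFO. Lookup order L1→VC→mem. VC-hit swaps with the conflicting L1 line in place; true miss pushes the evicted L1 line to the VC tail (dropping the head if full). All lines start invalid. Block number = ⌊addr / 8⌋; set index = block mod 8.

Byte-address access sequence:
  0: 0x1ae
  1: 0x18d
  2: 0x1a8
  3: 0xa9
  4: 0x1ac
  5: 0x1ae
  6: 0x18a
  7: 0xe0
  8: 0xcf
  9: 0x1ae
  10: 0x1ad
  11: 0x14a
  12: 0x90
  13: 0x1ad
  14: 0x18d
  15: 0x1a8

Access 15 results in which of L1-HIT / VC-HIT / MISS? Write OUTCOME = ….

OUTCOME = L1-HIT

#0 0x1ae→b53/s5 MISS; vc=[]
#1 0x18d→b49/s1 MISS; vc=[]
#2 0x1a8→b53/s5 L1-HIT; vc=[]
#3 0xa9→b21/s5 MISS; vc=[53]
#4 0x1ac→b53/s5 VC-HIT; vc=[21]
#5 0x1ae→b53/s5 L1-HIT; vc=[21]
#6 0x18a→b49/s1 L1-HIT; vc=[21]
#7 0xe0→b28/s4 MISS; vc=[21]
#8 0xcf→b25/s1 MISS; vc=[21,49]
#9 0x1ae→b53/s5 L1-HIT; vc=[21,49]
#10 0x1ad→b53/s5 L1-HIT; vc=[21,49]
#11 0x14a→b41/s1 MISS; vc=[21,49,25]
#12 0x90→b18/s2 MISS; vc=[21,49,25]
#13 0x1ad→b53/s5 L1-HIT; vc=[21,49,25]
#14 0x18d→b49/s1 VC-HIT; vc=[21,41,25]
#15 0x1a8→b53/s5 L1-HIT; vc=[21,41,25]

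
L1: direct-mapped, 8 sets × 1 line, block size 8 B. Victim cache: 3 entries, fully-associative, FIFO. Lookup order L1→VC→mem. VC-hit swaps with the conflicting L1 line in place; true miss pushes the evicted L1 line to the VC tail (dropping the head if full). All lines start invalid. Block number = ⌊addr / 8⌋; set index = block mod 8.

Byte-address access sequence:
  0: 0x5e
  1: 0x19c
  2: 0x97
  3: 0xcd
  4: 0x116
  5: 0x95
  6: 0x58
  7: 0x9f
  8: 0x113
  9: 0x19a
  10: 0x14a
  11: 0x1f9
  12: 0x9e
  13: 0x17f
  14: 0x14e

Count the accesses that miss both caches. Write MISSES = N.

0: 0x5e (blk 11, set 3) → MISS  vc=[]
1: 0x19c (blk 51, set 3) → MISS  vc=[11]
2: 0x97 (blk 18, set 2) → MISS  vc=[11]
3: 0xcd (blk 25, set 1) → MISS  vc=[11]
4: 0x116 (blk 34, set 2) → MISS  vc=[11, 18]
5: 0x95 (blk 18, set 2) → VC-HIT  vc=[11, 34]
6: 0x58 (blk 11, set 3) → VC-HIT  vc=[51, 34]
7: 0x9f (blk 19, set 3) → MISS  vc=[51, 34, 11]
8: 0x113 (blk 34, set 2) → VC-HIT  vc=[51, 18, 11]
9: 0x19a (blk 51, set 3) → VC-HIT  vc=[19, 18, 11]
10: 0x14a (blk 41, set 1) → MISS  vc=[18, 11, 25]
11: 0x1f9 (blk 63, set 7) → MISS  vc=[18, 11, 25]
12: 0x9e (blk 19, set 3) → MISS  vc=[11, 25, 51]
13: 0x17f (blk 47, set 7) → MISS  vc=[25, 51, 63]
14: 0x14e (blk 41, set 1) → L1-HIT  vc=[25, 51, 63]

MISSES = 10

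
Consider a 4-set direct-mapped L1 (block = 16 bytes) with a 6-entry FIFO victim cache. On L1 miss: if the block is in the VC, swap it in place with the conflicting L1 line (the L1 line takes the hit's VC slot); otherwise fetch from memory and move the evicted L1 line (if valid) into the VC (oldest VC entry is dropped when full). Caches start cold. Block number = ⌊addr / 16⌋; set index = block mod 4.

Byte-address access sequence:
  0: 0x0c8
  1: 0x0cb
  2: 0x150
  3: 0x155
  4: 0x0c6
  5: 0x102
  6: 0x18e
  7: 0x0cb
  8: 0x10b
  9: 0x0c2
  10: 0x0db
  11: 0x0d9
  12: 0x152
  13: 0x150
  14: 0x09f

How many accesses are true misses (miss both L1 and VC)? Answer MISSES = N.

MISSES = 6

  [0] addr=0xc8 blk=12 s=0: MISS | VC []
  [1] addr=0xcb blk=12 s=0: L1-HIT | VC []
  [2] addr=0x150 blk=21 s=1: MISS | VC []
  [3] addr=0x155 blk=21 s=1: L1-HIT | VC []
  [4] addr=0xc6 blk=12 s=0: L1-HIT | VC []
  [5] addr=0x102 blk=16 s=0: MISS | VC [12]
  [6] addr=0x18e blk=24 s=0: MISS | VC [12, 16]
  [7] addr=0xcb blk=12 s=0: VC-HIT | VC [24, 16]
  [8] addr=0x10b blk=16 s=0: VC-HIT | VC [24, 12]
  [9] addr=0xc2 blk=12 s=0: VC-HIT | VC [24, 16]
  [10] addr=0xdb blk=13 s=1: MISS | VC [24, 16, 21]
  [11] addr=0xd9 blk=13 s=1: L1-HIT | VC [24, 16, 21]
  [12] addr=0x152 blk=21 s=1: VC-HIT | VC [24, 16, 13]
  [13] addr=0x150 blk=21 s=1: L1-HIT | VC [24, 16, 13]
  [14] addr=0x9f blk=9 s=1: MISS | VC [24, 16, 13, 21]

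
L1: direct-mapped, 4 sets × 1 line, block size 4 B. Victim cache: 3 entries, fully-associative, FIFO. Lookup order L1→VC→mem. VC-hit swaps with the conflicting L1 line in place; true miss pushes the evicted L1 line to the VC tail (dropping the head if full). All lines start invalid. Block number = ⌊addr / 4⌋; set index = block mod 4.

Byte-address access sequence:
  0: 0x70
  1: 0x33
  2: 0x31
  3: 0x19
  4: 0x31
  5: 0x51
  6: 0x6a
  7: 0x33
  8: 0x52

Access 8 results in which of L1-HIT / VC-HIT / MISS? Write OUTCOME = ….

#0 0x70→b28/s0 MISS; vc=[]
#1 0x33→b12/s0 MISS; vc=[28]
#2 0x31→b12/s0 L1-HIT; vc=[28]
#3 0x19→b6/s2 MISS; vc=[28]
#4 0x31→b12/s0 L1-HIT; vc=[28]
#5 0x51→b20/s0 MISS; vc=[28,12]
#6 0x6a→b26/s2 MISS; vc=[28,12,6]
#7 0x33→b12/s0 VC-HIT; vc=[28,20,6]
#8 0x52→b20/s0 VC-HIT; vc=[28,12,6]

OUTCOME = VC-HIT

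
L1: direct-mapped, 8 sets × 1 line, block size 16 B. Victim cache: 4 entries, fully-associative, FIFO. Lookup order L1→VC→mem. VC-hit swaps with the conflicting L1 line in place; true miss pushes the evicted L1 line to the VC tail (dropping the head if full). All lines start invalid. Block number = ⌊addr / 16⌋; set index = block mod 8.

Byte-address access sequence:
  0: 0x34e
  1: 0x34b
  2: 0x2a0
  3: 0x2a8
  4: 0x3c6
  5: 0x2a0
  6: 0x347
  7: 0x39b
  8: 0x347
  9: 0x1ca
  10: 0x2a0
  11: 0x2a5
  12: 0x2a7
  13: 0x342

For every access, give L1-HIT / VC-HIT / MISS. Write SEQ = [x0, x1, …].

SEQ = [MISS, L1-HIT, MISS, L1-HIT, MISS, L1-HIT, VC-HIT, MISS, L1-HIT, MISS, L1-HIT, L1-HIT, L1-HIT, VC-HIT]

#0 0x34e→b52/s4 MISS; vc=[]
#1 0x34b→b52/s4 L1-HIT; vc=[]
#2 0x2a0→b42/s2 MISS; vc=[]
#3 0x2a8→b42/s2 L1-HIT; vc=[]
#4 0x3c6→b60/s4 MISS; vc=[52]
#5 0x2a0→b42/s2 L1-HIT; vc=[52]
#6 0x347→b52/s4 VC-HIT; vc=[60]
#7 0x39b→b57/s1 MISS; vc=[60]
#8 0x347→b52/s4 L1-HIT; vc=[60]
#9 0x1ca→b28/s4 MISS; vc=[60,52]
#10 0x2a0→b42/s2 L1-HIT; vc=[60,52]
#11 0x2a5→b42/s2 L1-HIT; vc=[60,52]
#12 0x2a7→b42/s2 L1-HIT; vc=[60,52]
#13 0x342→b52/s4 VC-HIT; vc=[60,28]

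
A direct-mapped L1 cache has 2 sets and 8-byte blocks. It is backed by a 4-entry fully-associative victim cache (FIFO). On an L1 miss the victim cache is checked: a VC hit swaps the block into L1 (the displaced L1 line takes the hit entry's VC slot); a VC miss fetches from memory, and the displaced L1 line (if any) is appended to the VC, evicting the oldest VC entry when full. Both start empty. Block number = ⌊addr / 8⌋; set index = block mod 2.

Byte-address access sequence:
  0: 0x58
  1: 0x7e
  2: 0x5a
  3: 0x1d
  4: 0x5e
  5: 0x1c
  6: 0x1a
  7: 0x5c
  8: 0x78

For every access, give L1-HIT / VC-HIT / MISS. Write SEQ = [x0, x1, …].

  [0] addr=0x58 blk=11 s=1: MISS | VC []
  [1] addr=0x7e blk=15 s=1: MISS | VC [11]
  [2] addr=0x5a blk=11 s=1: VC-HIT | VC [15]
  [3] addr=0x1d blk=3 s=1: MISS | VC [15, 11]
  [4] addr=0x5e blk=11 s=1: VC-HIT | VC [15, 3]
  [5] addr=0x1c blk=3 s=1: VC-HIT | VC [15, 11]
  [6] addr=0x1a blk=3 s=1: L1-HIT | VC [15, 11]
  [7] addr=0x5c blk=11 s=1: VC-HIT | VC [15, 3]
  [8] addr=0x78 blk=15 s=1: VC-HIT | VC [11, 3]

SEQ = [MISS, MISS, VC-HIT, MISS, VC-HIT, VC-HIT, L1-HIT, VC-HIT, VC-HIT]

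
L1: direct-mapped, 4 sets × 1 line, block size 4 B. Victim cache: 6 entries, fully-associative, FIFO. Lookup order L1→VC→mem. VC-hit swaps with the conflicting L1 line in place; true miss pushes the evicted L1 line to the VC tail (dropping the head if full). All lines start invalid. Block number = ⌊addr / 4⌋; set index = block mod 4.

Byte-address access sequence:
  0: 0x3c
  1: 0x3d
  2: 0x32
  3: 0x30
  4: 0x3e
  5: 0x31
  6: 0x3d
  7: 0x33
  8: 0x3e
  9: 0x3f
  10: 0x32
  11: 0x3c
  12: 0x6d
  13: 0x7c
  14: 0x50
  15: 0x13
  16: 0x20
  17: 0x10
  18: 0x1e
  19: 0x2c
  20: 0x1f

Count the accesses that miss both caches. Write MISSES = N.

#0 0x3c→b15/s3 MISS; vc=[]
#1 0x3d→b15/s3 L1-HIT; vc=[]
#2 0x32→b12/s0 MISS; vc=[]
#3 0x30→b12/s0 L1-HIT; vc=[]
#4 0x3e→b15/s3 L1-HIT; vc=[]
#5 0x31→b12/s0 L1-HIT; vc=[]
#6 0x3d→b15/s3 L1-HIT; vc=[]
#7 0x33→b12/s0 L1-HIT; vc=[]
#8 0x3e→b15/s3 L1-HIT; vc=[]
#9 0x3f→b15/s3 L1-HIT; vc=[]
#10 0x32→b12/s0 L1-HIT; vc=[]
#11 0x3c→b15/s3 L1-HIT; vc=[]
#12 0x6d→b27/s3 MISS; vc=[15]
#13 0x7c→b31/s3 MISS; vc=[15,27]
#14 0x50→b20/s0 MISS; vc=[15,27,12]
#15 0x13→b4/s0 MISS; vc=[15,27,12,20]
#16 0x20→b8/s0 MISS; vc=[15,27,12,20,4]
#17 0x10→b4/s0 VC-HIT; vc=[15,27,12,20,8]
#18 0x1e→b7/s3 MISS; vc=[15,27,12,20,8,31]
#19 0x2c→b11/s3 MISS; vc=[27,12,20,8,31,7]
#20 0x1f→b7/s3 VC-HIT; vc=[27,12,20,8,31,11]

MISSES = 9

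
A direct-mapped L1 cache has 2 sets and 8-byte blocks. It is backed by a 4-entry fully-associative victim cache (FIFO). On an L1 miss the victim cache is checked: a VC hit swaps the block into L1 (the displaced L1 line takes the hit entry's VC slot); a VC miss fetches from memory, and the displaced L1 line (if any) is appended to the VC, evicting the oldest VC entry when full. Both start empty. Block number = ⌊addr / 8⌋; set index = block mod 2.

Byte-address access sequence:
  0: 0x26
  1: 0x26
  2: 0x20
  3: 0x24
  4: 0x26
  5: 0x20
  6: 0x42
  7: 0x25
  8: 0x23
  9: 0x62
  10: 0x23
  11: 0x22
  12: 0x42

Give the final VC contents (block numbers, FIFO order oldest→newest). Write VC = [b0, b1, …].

  [0] addr=0x26 blk=4 s=0: MISS | VC []
  [1] addr=0x26 blk=4 s=0: L1-HIT | VC []
  [2] addr=0x20 blk=4 s=0: L1-HIT | VC []
  [3] addr=0x24 blk=4 s=0: L1-HIT | VC []
  [4] addr=0x26 blk=4 s=0: L1-HIT | VC []
  [5] addr=0x20 blk=4 s=0: L1-HIT | VC []
  [6] addr=0x42 blk=8 s=0: MISS | VC [4]
  [7] addr=0x25 blk=4 s=0: VC-HIT | VC [8]
  [8] addr=0x23 blk=4 s=0: L1-HIT | VC [8]
  [9] addr=0x62 blk=12 s=0: MISS | VC [8, 4]
  [10] addr=0x23 blk=4 s=0: VC-HIT | VC [8, 12]
  [11] addr=0x22 blk=4 s=0: L1-HIT | VC [8, 12]
  [12] addr=0x42 blk=8 s=0: VC-HIT | VC [4, 12]

VC = [4, 12]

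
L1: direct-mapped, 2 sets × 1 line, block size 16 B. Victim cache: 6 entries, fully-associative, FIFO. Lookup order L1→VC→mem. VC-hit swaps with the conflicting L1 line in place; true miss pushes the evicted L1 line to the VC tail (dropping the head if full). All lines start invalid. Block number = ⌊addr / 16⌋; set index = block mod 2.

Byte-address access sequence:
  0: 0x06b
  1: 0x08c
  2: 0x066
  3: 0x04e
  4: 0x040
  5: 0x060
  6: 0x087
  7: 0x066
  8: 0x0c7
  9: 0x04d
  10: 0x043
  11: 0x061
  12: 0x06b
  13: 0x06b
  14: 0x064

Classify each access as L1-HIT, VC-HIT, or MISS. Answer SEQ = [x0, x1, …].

  [0] addr=0x6b blk=6 s=0: MISS | VC []
  [1] addr=0x8c blk=8 s=0: MISS | VC [6]
  [2] addr=0x66 blk=6 s=0: VC-HIT | VC [8]
  [3] addr=0x4e blk=4 s=0: MISS | VC [8, 6]
  [4] addr=0x40 blk=4 s=0: L1-HIT | VC [8, 6]
  [5] addr=0x60 blk=6 s=0: VC-HIT | VC [8, 4]
  [6] addr=0x87 blk=8 s=0: VC-HIT | VC [6, 4]
  [7] addr=0x66 blk=6 s=0: VC-HIT | VC [8, 4]
  [8] addr=0xc7 blk=12 s=0: MISS | VC [8, 4, 6]
  [9] addr=0x4d blk=4 s=0: VC-HIT | VC [8, 12, 6]
  [10] addr=0x43 blk=4 s=0: L1-HIT | VC [8, 12, 6]
  [11] addr=0x61 blk=6 s=0: VC-HIT | VC [8, 12, 4]
  [12] addr=0x6b blk=6 s=0: L1-HIT | VC [8, 12, 4]
  [13] addr=0x6b blk=6 s=0: L1-HIT | VC [8, 12, 4]
  [14] addr=0x64 blk=6 s=0: L1-HIT | VC [8, 12, 4]

SEQ = [MISS, MISS, VC-HIT, MISS, L1-HIT, VC-HIT, VC-HIT, VC-HIT, MISS, VC-HIT, L1-HIT, VC-HIT, L1-HIT, L1-HIT, L1-HIT]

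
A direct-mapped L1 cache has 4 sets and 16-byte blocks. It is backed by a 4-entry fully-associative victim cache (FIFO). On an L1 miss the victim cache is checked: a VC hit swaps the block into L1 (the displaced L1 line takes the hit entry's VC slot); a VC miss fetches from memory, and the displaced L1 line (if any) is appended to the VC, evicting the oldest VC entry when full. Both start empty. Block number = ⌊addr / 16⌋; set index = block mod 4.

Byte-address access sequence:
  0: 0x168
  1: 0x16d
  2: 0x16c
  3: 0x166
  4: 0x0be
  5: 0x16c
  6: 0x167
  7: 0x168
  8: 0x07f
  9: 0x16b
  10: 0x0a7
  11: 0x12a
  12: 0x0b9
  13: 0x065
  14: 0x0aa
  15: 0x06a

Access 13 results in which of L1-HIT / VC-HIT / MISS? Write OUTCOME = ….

0: 0x168 (blk 22, set 2) → MISS  vc=[]
1: 0x16d (blk 22, set 2) → L1-HIT  vc=[]
2: 0x16c (blk 22, set 2) → L1-HIT  vc=[]
3: 0x166 (blk 22, set 2) → L1-HIT  vc=[]
4: 0xbe (blk 11, set 3) → MISS  vc=[]
5: 0x16c (blk 22, set 2) → L1-HIT  vc=[]
6: 0x167 (blk 22, set 2) → L1-HIT  vc=[]
7: 0x168 (blk 22, set 2) → L1-HIT  vc=[]
8: 0x7f (blk 7, set 3) → MISS  vc=[11]
9: 0x16b (blk 22, set 2) → L1-HIT  vc=[11]
10: 0xa7 (blk 10, set 2) → MISS  vc=[11, 22]
11: 0x12a (blk 18, set 2) → MISS  vc=[11, 22, 10]
12: 0xb9 (blk 11, set 3) → VC-HIT  vc=[7, 22, 10]
13: 0x65 (blk 6, set 2) → MISS  vc=[7, 22, 10, 18]
14: 0xaa (blk 10, set 2) → VC-HIT  vc=[7, 22, 6, 18]
15: 0x6a (blk 6, set 2) → VC-HIT  vc=[7, 22, 10, 18]

OUTCOME = MISS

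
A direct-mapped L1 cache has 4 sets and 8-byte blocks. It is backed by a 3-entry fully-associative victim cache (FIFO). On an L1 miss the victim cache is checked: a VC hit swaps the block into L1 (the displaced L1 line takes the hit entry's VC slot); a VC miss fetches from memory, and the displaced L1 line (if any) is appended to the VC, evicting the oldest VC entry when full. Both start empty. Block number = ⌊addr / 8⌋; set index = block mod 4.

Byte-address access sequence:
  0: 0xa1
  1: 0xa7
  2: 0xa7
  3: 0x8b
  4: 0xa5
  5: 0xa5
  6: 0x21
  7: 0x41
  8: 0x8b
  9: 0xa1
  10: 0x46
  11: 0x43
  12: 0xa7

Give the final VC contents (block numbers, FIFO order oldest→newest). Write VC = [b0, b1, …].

VC = [8, 4]

#0 0xa1→b20/s0 MISS; vc=[]
#1 0xa7→b20/s0 L1-HIT; vc=[]
#2 0xa7→b20/s0 L1-HIT; vc=[]
#3 0x8b→b17/s1 MISS; vc=[]
#4 0xa5→b20/s0 L1-HIT; vc=[]
#5 0xa5→b20/s0 L1-HIT; vc=[]
#6 0x21→b4/s0 MISS; vc=[20]
#7 0x41→b8/s0 MISS; vc=[20,4]
#8 0x8b→b17/s1 L1-HIT; vc=[20,4]
#9 0xa1→b20/s0 VC-HIT; vc=[8,4]
#10 0x46→b8/s0 VC-HIT; vc=[20,4]
#11 0x43→b8/s0 L1-HIT; vc=[20,4]
#12 0xa7→b20/s0 VC-HIT; vc=[8,4]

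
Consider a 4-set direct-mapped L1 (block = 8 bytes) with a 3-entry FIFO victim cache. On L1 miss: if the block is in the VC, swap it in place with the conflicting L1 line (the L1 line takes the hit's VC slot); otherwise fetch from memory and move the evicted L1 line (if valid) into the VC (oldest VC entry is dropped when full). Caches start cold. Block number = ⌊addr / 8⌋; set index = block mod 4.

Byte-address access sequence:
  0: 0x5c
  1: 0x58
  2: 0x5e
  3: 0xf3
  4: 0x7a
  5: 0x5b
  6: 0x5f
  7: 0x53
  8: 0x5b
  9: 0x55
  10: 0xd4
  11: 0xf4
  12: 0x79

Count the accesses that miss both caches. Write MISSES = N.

#0 0x5c→b11/s3 MISS; vc=[]
#1 0x58→b11/s3 L1-HIT; vc=[]
#2 0x5e→b11/s3 L1-HIT; vc=[]
#3 0xf3→b30/s2 MISS; vc=[]
#4 0x7a→b15/s3 MISS; vc=[11]
#5 0x5b→b11/s3 VC-HIT; vc=[15]
#6 0x5f→b11/s3 L1-HIT; vc=[15]
#7 0x53→b10/s2 MISS; vc=[15,30]
#8 0x5b→b11/s3 L1-HIT; vc=[15,30]
#9 0x55→b10/s2 L1-HIT; vc=[15,30]
#10 0xd4→b26/s2 MISS; vc=[15,30,10]
#11 0xf4→b30/s2 VC-HIT; vc=[15,26,10]
#12 0x79→b15/s3 VC-HIT; vc=[11,26,10]

MISSES = 5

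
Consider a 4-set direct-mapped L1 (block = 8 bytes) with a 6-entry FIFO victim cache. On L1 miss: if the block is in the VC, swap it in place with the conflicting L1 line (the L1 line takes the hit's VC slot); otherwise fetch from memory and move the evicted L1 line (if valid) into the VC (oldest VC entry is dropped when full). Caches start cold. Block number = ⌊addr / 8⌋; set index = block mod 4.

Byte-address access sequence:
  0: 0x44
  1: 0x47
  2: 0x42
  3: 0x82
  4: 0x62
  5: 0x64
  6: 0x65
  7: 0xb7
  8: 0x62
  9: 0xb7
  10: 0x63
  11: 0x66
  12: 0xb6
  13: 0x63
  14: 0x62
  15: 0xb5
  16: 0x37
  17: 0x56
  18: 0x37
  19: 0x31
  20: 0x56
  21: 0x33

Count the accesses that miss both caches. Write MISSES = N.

  [0] addr=0x44 blk=8 s=0: MISS | VC []
  [1] addr=0x47 blk=8 s=0: L1-HIT | VC []
  [2] addr=0x42 blk=8 s=0: L1-HIT | VC []
  [3] addr=0x82 blk=16 s=0: MISS | VC [8]
  [4] addr=0x62 blk=12 s=0: MISS | VC [8, 16]
  [5] addr=0x64 blk=12 s=0: L1-HIT | VC [8, 16]
  [6] addr=0x65 blk=12 s=0: L1-HIT | VC [8, 16]
  [7] addr=0xb7 blk=22 s=2: MISS | VC [8, 16]
  [8] addr=0x62 blk=12 s=0: L1-HIT | VC [8, 16]
  [9] addr=0xb7 blk=22 s=2: L1-HIT | VC [8, 16]
  [10] addr=0x63 blk=12 s=0: L1-HIT | VC [8, 16]
  [11] addr=0x66 blk=12 s=0: L1-HIT | VC [8, 16]
  [12] addr=0xb6 blk=22 s=2: L1-HIT | VC [8, 16]
  [13] addr=0x63 blk=12 s=0: L1-HIT | VC [8, 16]
  [14] addr=0x62 blk=12 s=0: L1-HIT | VC [8, 16]
  [15] addr=0xb5 blk=22 s=2: L1-HIT | VC [8, 16]
  [16] addr=0x37 blk=6 s=2: MISS | VC [8, 16, 22]
  [17] addr=0x56 blk=10 s=2: MISS | VC [8, 16, 22, 6]
  [18] addr=0x37 blk=6 s=2: VC-HIT | VC [8, 16, 22, 10]
  [19] addr=0x31 blk=6 s=2: L1-HIT | VC [8, 16, 22, 10]
  [20] addr=0x56 blk=10 s=2: VC-HIT | VC [8, 16, 22, 6]
  [21] addr=0x33 blk=6 s=2: VC-HIT | VC [8, 16, 22, 10]

MISSES = 6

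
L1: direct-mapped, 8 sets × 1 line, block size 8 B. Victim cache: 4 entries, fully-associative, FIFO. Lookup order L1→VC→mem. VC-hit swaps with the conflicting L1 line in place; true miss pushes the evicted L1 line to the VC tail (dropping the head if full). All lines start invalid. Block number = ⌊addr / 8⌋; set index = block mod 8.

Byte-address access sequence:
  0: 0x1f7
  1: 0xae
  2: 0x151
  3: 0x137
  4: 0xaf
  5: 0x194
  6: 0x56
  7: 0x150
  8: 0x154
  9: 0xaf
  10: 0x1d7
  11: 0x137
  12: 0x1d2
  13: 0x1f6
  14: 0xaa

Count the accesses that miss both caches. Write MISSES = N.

  [0] addr=0x1f7 blk=62 s=6: MISS | VC []
  [1] addr=0xae blk=21 s=5: MISS | VC []
  [2] addr=0x151 blk=42 s=2: MISS | VC []
  [3] addr=0x137 blk=38 s=6: MISS | VC [62]
  [4] addr=0xaf blk=21 s=5: L1-HIT | VC [62]
  [5] addr=0x194 blk=50 s=2: MISS | VC [62, 42]
  [6] addr=0x56 blk=10 s=2: MISS | VC [62, 42, 50]
  [7] addr=0x150 blk=42 s=2: VC-HIT | VC [62, 10, 50]
  [8] addr=0x154 blk=42 s=2: L1-HIT | VC [62, 10, 50]
  [9] addr=0xaf blk=21 s=5: L1-HIT | VC [62, 10, 50]
  [10] addr=0x1d7 blk=58 s=2: MISS | VC [62, 10, 50, 42]
  [11] addr=0x137 blk=38 s=6: L1-HIT | VC [62, 10, 50, 42]
  [12] addr=0x1d2 blk=58 s=2: L1-HIT | VC [62, 10, 50, 42]
  [13] addr=0x1f6 blk=62 s=6: VC-HIT | VC [38, 10, 50, 42]
  [14] addr=0xaa blk=21 s=5: L1-HIT | VC [38, 10, 50, 42]

MISSES = 7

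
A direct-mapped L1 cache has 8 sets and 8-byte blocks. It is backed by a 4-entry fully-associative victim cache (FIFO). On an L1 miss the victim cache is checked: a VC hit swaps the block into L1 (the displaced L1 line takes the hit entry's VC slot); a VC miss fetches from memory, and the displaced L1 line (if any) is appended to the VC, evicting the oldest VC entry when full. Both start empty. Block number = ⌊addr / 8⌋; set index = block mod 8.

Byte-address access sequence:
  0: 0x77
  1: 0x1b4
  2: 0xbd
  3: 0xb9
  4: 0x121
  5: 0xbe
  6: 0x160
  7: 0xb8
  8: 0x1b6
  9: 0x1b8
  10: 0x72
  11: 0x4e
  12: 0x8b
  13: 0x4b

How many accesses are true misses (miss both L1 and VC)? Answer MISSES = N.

#0 0x77→b14/s6 MISS; vc=[]
#1 0x1b4→b54/s6 MISS; vc=[14]
#2 0xbd→b23/s7 MISS; vc=[14]
#3 0xb9→b23/s7 L1-HIT; vc=[14]
#4 0x121→b36/s4 MISS; vc=[14]
#5 0xbe→b23/s7 L1-HIT; vc=[14]
#6 0x160→b44/s4 MISS; vc=[14,36]
#7 0xb8→b23/s7 L1-HIT; vc=[14,36]
#8 0x1b6→b54/s6 L1-HIT; vc=[14,36]
#9 0x1b8→b55/s7 MISS; vc=[14,36,23]
#10 0x72→b14/s6 VC-HIT; vc=[54,36,23]
#11 0x4e→b9/s1 MISS; vc=[54,36,23]
#12 0x8b→b17/s1 MISS; vc=[54,36,23,9]
#13 0x4b→b9/s1 VC-HIT; vc=[54,36,23,17]

MISSES = 8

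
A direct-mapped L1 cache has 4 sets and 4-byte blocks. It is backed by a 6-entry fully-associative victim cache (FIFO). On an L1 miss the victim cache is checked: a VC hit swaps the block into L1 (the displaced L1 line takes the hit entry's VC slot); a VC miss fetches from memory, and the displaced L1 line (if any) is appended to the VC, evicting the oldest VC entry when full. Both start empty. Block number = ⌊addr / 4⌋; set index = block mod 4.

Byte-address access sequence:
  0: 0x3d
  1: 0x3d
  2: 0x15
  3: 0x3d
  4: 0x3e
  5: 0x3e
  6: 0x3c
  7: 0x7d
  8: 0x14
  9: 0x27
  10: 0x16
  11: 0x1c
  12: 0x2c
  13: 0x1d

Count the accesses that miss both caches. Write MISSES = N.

MISSES = 6

#0 0x3d→b15/s3 MISS; vc=[]
#1 0x3d→b15/s3 L1-HIT; vc=[]
#2 0x15→b5/s1 MISS; vc=[]
#3 0x3d→b15/s3 L1-HIT; vc=[]
#4 0x3e→b15/s3 L1-HIT; vc=[]
#5 0x3e→b15/s3 L1-HIT; vc=[]
#6 0x3c→b15/s3 L1-HIT; vc=[]
#7 0x7d→b31/s3 MISS; vc=[15]
#8 0x14→b5/s1 L1-HIT; vc=[15]
#9 0x27→b9/s1 MISS; vc=[15,5]
#10 0x16→b5/s1 VC-HIT; vc=[15,9]
#11 0x1c→b7/s3 MISS; vc=[15,9,31]
#12 0x2c→b11/s3 MISS; vc=[15,9,31,7]
#13 0x1d→b7/s3 VC-HIT; vc=[15,9,31,11]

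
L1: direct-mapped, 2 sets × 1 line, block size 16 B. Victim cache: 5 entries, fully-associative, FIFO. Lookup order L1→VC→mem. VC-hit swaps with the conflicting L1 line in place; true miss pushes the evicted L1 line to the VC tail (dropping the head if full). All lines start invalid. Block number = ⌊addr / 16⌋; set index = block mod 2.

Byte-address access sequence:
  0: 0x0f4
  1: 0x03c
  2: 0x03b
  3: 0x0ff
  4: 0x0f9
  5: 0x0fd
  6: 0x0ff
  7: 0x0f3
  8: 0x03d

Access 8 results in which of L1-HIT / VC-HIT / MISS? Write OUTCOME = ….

OUTCOME = VC-HIT

  [0] addr=0xf4 blk=15 s=1: MISS | VC []
  [1] addr=0x3c blk=3 s=1: MISS | VC [15]
  [2] addr=0x3b blk=3 s=1: L1-HIT | VC [15]
  [3] addr=0xff blk=15 s=1: VC-HIT | VC [3]
  [4] addr=0xf9 blk=15 s=1: L1-HIT | VC [3]
  [5] addr=0xfd blk=15 s=1: L1-HIT | VC [3]
  [6] addr=0xff blk=15 s=1: L1-HIT | VC [3]
  [7] addr=0xf3 blk=15 s=1: L1-HIT | VC [3]
  [8] addr=0x3d blk=3 s=1: VC-HIT | VC [15]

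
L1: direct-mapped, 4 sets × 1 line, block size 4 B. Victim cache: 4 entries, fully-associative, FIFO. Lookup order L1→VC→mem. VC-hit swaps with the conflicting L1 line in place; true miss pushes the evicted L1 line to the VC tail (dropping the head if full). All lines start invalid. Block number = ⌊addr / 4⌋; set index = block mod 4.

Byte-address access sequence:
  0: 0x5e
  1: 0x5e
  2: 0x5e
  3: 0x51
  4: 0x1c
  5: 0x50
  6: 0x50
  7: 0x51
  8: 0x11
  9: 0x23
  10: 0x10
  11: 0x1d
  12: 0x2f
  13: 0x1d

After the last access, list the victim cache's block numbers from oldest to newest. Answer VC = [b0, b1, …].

  [0] addr=0x5e blk=23 s=3: MISS | VC []
  [1] addr=0x5e blk=23 s=3: L1-HIT | VC []
  [2] addr=0x5e blk=23 s=3: L1-HIT | VC []
  [3] addr=0x51 blk=20 s=0: MISS | VC []
  [4] addr=0x1c blk=7 s=3: MISS | VC [23]
  [5] addr=0x50 blk=20 s=0: L1-HIT | VC [23]
  [6] addr=0x50 blk=20 s=0: L1-HIT | VC [23]
  [7] addr=0x51 blk=20 s=0: L1-HIT | VC [23]
  [8] addr=0x11 blk=4 s=0: MISS | VC [23, 20]
  [9] addr=0x23 blk=8 s=0: MISS | VC [23, 20, 4]
  [10] addr=0x10 blk=4 s=0: VC-HIT | VC [23, 20, 8]
  [11] addr=0x1d blk=7 s=3: L1-HIT | VC [23, 20, 8]
  [12] addr=0x2f blk=11 s=3: MISS | VC [23, 20, 8, 7]
  [13] addr=0x1d blk=7 s=3: VC-HIT | VC [23, 20, 8, 11]

VC = [23, 20, 8, 11]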